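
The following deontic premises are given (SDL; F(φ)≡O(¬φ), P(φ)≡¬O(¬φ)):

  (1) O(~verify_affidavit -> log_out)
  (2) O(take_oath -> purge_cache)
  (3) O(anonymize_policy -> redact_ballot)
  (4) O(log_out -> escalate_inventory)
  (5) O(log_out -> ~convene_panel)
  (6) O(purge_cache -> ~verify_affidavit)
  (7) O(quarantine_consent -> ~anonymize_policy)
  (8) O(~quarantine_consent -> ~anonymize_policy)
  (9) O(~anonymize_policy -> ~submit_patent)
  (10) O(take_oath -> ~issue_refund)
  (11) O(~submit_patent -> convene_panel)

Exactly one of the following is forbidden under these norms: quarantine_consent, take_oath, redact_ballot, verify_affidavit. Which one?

Premises 7 and 8 are O(quarantine_consent -> ~anonymize_policy) and O(~quarantine_consent -> ~anonymize_policy); every ideal world satisfies quarantine_consent or ~quarantine_consent, so in either case ~anonymize_policy holds — hence O(~anonymize_policy).
Premise 9 is O(~anonymize_policy -> ~submit_patent); since O(~anonymize_policy), deontic closure gives O(~submit_patent).
With premise 11, O(~submit_patent -> convene_panel), the K-axiom yields O(convene_panel).
Premise 5 is O(log_out -> ~convene_panel); contrapositively O(convene_panel -> ~log_out). Since O(convene_panel) holds, K gives O(~log_out).
Premise 1 is O(~verify_affidavit -> log_out); contrapositively O(~log_out -> verify_affidavit). Since O(~log_out) holds, K gives O(verify_affidavit).
The contrapositive of premise 6 (O(purge_cache -> ~verify_affidavit)) is O(verify_affidavit -> ~purge_cache), and O(verify_affidavit) is already established, so O(~purge_cache).
The contrapositive of premise 2 (O(take_oath -> purge_cache)) is O(~purge_cache -> ~take_oath), and O(~purge_cache) is already established, so O(~take_oath).
So O(~take_oath) holds, i.e. take_oath is forbidden. None of the other listed options is forbidden under the premises.

take_oath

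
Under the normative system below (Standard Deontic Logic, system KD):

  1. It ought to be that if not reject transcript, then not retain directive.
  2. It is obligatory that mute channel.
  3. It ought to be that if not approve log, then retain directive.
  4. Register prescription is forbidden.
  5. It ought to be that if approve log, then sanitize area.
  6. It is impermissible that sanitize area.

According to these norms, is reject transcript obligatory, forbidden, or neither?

Obligatory

Premise 6 is F(sanitize_area), i.e. O(¬sanitize_area).
Premise 5 is O(approve_log → sanitize_area); contrapositively O(¬sanitize_area → ¬approve_log). Since O(¬sanitize_area) holds, K gives O(¬approve_log).
Premise 3 is O(¬approve_log → retain_directive); since O(¬approve_log), deontic closure gives O(retain_directive).
The contrapositive of premise 1 (O(¬reject_transcript → ¬retain_directive)) is O(retain_directive → reject_transcript), and O(retain_directive) is already established, so O(reject_transcript).
Premises 2, 4 do not contribute to this derivation.
Hence reject_transcript is obligatory.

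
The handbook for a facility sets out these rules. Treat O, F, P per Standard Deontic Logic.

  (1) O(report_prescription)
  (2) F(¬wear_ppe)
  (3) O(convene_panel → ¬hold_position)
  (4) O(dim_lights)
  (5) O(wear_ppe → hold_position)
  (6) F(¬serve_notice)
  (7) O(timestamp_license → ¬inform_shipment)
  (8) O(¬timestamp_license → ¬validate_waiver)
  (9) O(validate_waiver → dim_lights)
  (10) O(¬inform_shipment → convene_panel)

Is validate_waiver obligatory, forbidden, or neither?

Premise 2 is F(¬wear_ppe), i.e. O(wear_ppe).
From O(wear_ppe) and premise 5, O(wear_ppe → hold_position), we obtain O(hold_position).
Premise 3 is O(convene_panel → ¬hold_position); contrapositively O(hold_position → ¬convene_panel). Since O(hold_position) holds, K gives O(¬convene_panel).
The contrapositive of premise 10 (O(¬inform_shipment → convene_panel)) is O(¬convene_panel → inform_shipment), and O(¬convene_panel) is already established, so O(inform_shipment).
The contrapositive of premise 7 (O(timestamp_license → ¬inform_shipment)) is O(inform_shipment → ¬timestamp_license), and O(inform_shipment) is already established, so O(¬timestamp_license).
Premise 8 is O(¬timestamp_license → ¬validate_waiver); since O(¬timestamp_license), deontic closure gives O(¬validate_waiver).
Premises 1, 4, 6, 9 do not contribute to this derivation.
Thus O(¬validate_waiver), which is F(validate_waiver): validate_waiver is forbidden.

Forbidden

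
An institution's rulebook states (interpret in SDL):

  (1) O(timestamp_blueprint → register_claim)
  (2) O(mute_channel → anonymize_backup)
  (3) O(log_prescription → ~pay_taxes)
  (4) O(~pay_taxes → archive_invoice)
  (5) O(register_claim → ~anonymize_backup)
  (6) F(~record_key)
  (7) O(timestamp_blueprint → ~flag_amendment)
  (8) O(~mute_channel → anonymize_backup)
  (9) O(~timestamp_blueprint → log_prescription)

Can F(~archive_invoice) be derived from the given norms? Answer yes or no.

Yes

By case analysis on mute_channel: premise 2 gives O(mute_channel → anonymize_backup) and premise 8 gives O(~mute_channel → anonymize_backup), so O(anonymize_backup) either way.
The contrapositive of premise 5 (O(register_claim → ~anonymize_backup)) is O(anonymize_backup → ~register_claim), and O(anonymize_backup) is already established, so O(~register_claim).
Premise 1, O(timestamp_blueprint → register_claim), contraposes to O(~register_claim → ~timestamp_blueprint); with O(~register_claim) we get O(~timestamp_blueprint).
With premise 9, O(~timestamp_blueprint → log_prescription), the K-axiom yields O(log_prescription).
Applying K to premise 3 (O(log_prescription → ~pay_taxes)) and O(log_prescription) yields O(~pay_taxes).
Premise 4 is O(~pay_taxes → archive_invoice); since O(~pay_taxes), deontic closure gives O(archive_invoice).
Premises 6, 7 do not contribute to this derivation.
So O(archive_invoice) holds, i.e. F(~archive_invoice). The claim follows.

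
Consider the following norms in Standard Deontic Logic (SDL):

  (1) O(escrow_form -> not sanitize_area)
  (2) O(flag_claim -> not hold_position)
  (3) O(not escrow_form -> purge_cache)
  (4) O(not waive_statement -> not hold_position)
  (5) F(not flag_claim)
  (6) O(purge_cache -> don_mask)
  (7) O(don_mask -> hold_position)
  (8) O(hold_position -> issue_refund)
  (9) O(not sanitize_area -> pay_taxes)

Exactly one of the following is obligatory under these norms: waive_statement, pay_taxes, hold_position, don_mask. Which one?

F(not flag_claim) at premise 5 means O(flag_claim).
Premise 2 is O(flag_claim -> not hold_position); since O(flag_claim), deontic closure gives O(not hold_position).
Premise 7 is O(don_mask -> hold_position); contrapositively O(not hold_position -> not don_mask). Since O(not hold_position) holds, K gives O(not don_mask).
Premise 6, O(purge_cache -> don_mask), contraposes to O(not don_mask -> not purge_cache); with O(not don_mask) we get O(not purge_cache).
Premise 3 is O(not escrow_form -> purge_cache); contrapositively O(not purge_cache -> escrow_form). Since O(not purge_cache) holds, K gives O(escrow_form).
Applying K to premise 1 (O(escrow_form -> not sanitize_area)) and O(escrow_form) yields O(not sanitize_area).
Premise 9 is O(not sanitize_area -> pay_taxes); since O(not sanitize_area), deontic closure gives O(pay_taxes).
So O(pay_taxes) holds — pay_taxes is obligatory. None of the other listed options is made obligatory by any chain of premises.

pay_taxes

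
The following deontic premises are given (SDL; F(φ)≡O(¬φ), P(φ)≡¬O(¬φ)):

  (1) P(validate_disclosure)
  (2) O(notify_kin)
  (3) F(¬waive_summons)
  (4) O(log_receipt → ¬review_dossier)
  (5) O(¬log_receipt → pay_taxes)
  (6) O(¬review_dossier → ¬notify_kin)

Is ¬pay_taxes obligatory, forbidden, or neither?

From premise 2 we have O(notify_kin).
The contrapositive of premise 6 (O(¬review_dossier → ¬notify_kin)) is O(notify_kin → review_dossier), and O(notify_kin) is already established, so O(review_dossier).
Premise 4, O(log_receipt → ¬review_dossier), contraposes to O(review_dossier → ¬log_receipt); with O(review_dossier) we get O(¬log_receipt).
From O(¬log_receipt) and premise 5, O(¬log_receipt → pay_taxes), we obtain O(pay_taxes).
Premises 1, 3 do not contribute to this derivation.
Thus O(pay_taxes), which is F(¬pay_taxes): ¬pay_taxes is forbidden.

Forbidden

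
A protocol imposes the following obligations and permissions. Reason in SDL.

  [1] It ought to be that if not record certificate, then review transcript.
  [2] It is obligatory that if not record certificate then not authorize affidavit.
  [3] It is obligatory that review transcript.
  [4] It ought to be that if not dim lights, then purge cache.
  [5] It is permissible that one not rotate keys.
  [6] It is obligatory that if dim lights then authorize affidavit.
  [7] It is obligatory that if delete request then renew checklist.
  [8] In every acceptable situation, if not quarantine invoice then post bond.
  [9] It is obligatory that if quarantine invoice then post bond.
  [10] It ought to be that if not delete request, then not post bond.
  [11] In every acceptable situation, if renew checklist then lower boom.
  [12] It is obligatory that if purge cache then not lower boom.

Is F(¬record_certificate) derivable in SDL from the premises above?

Yes

Premises 9 and 8 are O(quarantine_invoice → post_bond) and O(¬quarantine_invoice → post_bond); every ideal world satisfies quarantine_invoice or ¬quarantine_invoice, so in either case post_bond holds — hence O(post_bond).
Premise 10 is O(¬delete_request → ¬post_bond); contrapositively O(post_bond → delete_request). Since O(post_bond) holds, K gives O(delete_request).
Premise 7 is O(delete_request → renew_checklist); since O(delete_request), deontic closure gives O(renew_checklist).
With premise 11, O(renew_checklist → lower_boom), the K-axiom yields O(lower_boom).
Premise 12 is O(purge_cache → ¬lower_boom); contrapositively O(lower_boom → ¬purge_cache). Since O(lower_boom) holds, K gives O(¬purge_cache).
Premise 4 is O(¬dim_lights → purge_cache); contrapositively O(¬purge_cache → dim_lights). Since O(¬purge_cache) holds, K gives O(dim_lights).
From O(dim_lights) and premise 6, O(dim_lights → authorize_affidavit), we obtain O(authorize_affidavit).
The contrapositive of premise 2 (O(¬record_certificate → ¬authorize_affidavit)) is O(authorize_affidavit → record_certificate), and O(authorize_affidavit) is already established, so O(record_certificate).
Premises 1, 3, 5 do not contribute to this derivation.
So O(record_certificate) holds, i.e. F(¬record_certificate). The claim follows.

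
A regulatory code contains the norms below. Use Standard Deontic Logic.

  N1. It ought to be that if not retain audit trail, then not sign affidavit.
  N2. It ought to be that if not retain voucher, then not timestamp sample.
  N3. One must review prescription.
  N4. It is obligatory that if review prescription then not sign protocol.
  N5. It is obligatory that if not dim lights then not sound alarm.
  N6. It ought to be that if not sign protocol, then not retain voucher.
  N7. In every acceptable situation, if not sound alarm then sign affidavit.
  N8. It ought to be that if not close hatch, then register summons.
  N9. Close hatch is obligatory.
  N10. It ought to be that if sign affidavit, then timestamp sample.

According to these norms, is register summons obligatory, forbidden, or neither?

Premise 8 is O(¬close_hatch → register_summons), but O(¬close_hatch) is not derivable from the premises, so it does not yield O(register_summons).
No premise or chain of K-axiom applications forces O(register_summons), and none forces O(¬register_summons). So register_summons is neither obligatory nor forbidden under these norms.

Neither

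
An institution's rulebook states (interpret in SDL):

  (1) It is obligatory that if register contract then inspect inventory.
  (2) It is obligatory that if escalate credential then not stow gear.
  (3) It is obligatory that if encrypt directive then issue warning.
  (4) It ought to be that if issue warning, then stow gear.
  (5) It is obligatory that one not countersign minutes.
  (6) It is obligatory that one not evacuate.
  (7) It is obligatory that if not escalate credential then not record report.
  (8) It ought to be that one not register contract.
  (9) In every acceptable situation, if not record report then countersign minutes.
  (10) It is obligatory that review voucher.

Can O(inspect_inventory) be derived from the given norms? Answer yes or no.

No

Premise 1 is O(register_contract → inspect_inventory), but O(register_contract) is not derivable from the premises, so it does not yield O(inspect_inventory).
No other premise forces O(inspect_inventory). An ideal world satisfying every premise can still have inspect_inventory false, so O(inspect_inventory) is not derivable.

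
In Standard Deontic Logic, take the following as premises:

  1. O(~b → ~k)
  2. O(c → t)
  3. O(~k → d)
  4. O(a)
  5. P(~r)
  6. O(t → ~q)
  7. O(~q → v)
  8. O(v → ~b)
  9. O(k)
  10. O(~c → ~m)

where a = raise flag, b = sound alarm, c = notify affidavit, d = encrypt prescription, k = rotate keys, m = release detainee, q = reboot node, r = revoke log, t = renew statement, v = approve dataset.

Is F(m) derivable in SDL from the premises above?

Premise 9 gives O(k).
Premise 1 is O(~b → ~k); contrapositively O(k → b). Since O(k) holds, K gives O(b).
Premise 8, O(v → ~b), contraposes to O(b → ~v); with O(b) we get O(~v).
Premise 7, O(~q → v), contraposes to O(~v → q); with O(~v) we get O(q).
Premise 6, O(t → ~q), contraposes to O(q → ~t); with O(q) we get O(~t).
Premise 2 is O(c → t); contrapositively O(~t → ~c). Since O(~t) holds, K gives O(~c).
Premise 10 is O(~c → ~m); since O(~c), deontic closure gives O(~m).
Premises 3, 4, 5 do not contribute to this derivation.
So O(~m) holds, i.e. F(m). The claim follows.

Yes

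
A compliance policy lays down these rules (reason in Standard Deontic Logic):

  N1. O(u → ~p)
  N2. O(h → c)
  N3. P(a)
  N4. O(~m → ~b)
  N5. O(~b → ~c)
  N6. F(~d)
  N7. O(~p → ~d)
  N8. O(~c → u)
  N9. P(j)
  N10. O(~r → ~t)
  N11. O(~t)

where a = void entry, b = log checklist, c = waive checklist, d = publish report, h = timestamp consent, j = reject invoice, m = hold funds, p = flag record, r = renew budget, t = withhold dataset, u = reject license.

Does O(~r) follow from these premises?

Premise 10 is O(~r → ~t); even if O(~t) held, inferring O(~r) would be affirming the consequent — invalid.
No other premise forces O(~r). An ideal world satisfying every premise can still have ~r false, so O(~r) is not derivable.

No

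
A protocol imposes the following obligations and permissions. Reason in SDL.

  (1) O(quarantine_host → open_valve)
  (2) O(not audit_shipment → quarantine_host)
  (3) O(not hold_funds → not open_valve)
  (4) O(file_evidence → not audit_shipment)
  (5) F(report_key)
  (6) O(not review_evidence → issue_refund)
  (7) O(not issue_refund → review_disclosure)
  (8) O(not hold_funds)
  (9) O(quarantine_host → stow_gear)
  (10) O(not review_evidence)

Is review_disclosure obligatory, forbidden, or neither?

Premise 7 is O(not issue_refund → review_disclosure), but O(not issue_refund) is not derivable from the premises, so it does not yield O(review_disclosure).
No premise or chain of K-axiom applications forces O(review_disclosure), and none forces O(not review_disclosure). So review_disclosure is neither obligatory nor forbidden under these norms.

Neither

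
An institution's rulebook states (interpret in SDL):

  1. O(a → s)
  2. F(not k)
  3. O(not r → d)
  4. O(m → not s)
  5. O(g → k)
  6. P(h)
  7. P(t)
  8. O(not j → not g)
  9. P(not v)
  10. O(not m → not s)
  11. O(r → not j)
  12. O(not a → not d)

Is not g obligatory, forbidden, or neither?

Premises 10 and 4 cover both cases: O(not m → not s) and O(m → not s). Since not m ∨ m is a tautology, O(not s) follows.
The contrapositive of premise 1 (O(a → s)) is O(not s → not a), and O(not s) is already established, so O(not a).
Premise 12 is O(not a → not d); since O(not a), deontic closure gives O(not d).
The contrapositive of premise 3 (O(not r → d)) is O(not d → r), and O(not d) is already established, so O(r).
Premise 11 is O(r → not j); since O(r), deontic closure gives O(not j).
With premise 8, O(not j → not g), the K-axiom yields O(not g).
Premises 2, 5, 6, 7, 9 do not contribute to this derivation.
Hence not g is obligatory.

Obligatory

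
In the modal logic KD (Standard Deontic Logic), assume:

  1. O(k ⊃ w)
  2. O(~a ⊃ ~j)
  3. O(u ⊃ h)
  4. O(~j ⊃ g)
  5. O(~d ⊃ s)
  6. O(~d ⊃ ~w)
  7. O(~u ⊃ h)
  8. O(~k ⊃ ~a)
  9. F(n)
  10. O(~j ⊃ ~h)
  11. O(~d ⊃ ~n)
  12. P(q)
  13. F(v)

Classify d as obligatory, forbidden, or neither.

Obligatory

Premises 7 and 3 cover both cases: O(~u ⊃ h) and O(u ⊃ h). Since ~u ∨ u is a tautology, O(h) follows.
Premise 10, O(~j ⊃ ~h), contraposes to O(h ⊃ j); with O(h) we get O(j).
Premise 2 is O(~a ⊃ ~j); contrapositively O(j ⊃ a). Since O(j) holds, K gives O(a).
Premise 8, O(~k ⊃ ~a), contraposes to O(a ⊃ k); with O(a) we get O(k).
With premise 1, O(k ⊃ w), the K-axiom yields O(w).
Premise 6, O(~d ⊃ ~w), contraposes to O(w ⊃ d); with O(w) we get O(d).
Premises 4, 5, 9, 11, 12, 13 do not contribute to this derivation.
Hence d is obligatory.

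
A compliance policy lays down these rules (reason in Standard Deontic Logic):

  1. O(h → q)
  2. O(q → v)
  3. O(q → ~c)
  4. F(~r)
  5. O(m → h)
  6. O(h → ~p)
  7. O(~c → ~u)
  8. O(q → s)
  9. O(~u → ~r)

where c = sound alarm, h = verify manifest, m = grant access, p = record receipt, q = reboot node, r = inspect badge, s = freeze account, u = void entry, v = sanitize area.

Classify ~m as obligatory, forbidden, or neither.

Premise 4, F(~r), is equivalent to O(r).
Premise 9 is O(~u → ~r); contrapositively O(r → u). Since O(r) holds, K gives O(u).
Premise 7 is O(~c → ~u); contrapositively O(u → c). Since O(u) holds, K gives O(c).
The contrapositive of premise 3 (O(q → ~c)) is O(c → ~q), and O(c) is already established, so O(~q).
The contrapositive of premise 1 (O(h → q)) is O(~q → ~h), and O(~q) is already established, so O(~h).
The contrapositive of premise 5 (O(m → h)) is O(~h → ~m), and O(~h) is already established, so O(~m).
Premises 2, 6, 8 do not contribute to this derivation.
Hence ~m is obligatory.

Obligatory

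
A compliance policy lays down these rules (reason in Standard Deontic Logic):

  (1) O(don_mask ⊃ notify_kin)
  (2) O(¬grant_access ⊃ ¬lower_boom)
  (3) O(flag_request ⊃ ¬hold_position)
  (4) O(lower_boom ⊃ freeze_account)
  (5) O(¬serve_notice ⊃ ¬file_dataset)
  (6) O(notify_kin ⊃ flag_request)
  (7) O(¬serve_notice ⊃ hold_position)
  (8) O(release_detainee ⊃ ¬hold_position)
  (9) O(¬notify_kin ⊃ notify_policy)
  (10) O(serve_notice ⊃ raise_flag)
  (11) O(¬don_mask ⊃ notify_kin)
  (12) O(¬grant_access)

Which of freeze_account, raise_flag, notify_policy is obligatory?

raise_flag

Premises 1 and 11 cover both cases: O(don_mask ⊃ notify_kin) and O(¬don_mask ⊃ notify_kin). Since don_mask ∨ ¬don_mask is a tautology, O(notify_kin) follows.
Premise 6 is O(notify_kin ⊃ flag_request); since O(notify_kin), deontic closure gives O(flag_request).
Premise 3 is O(flag_request ⊃ ¬hold_position); since O(flag_request), deontic closure gives O(¬hold_position).
Premise 7, O(¬serve_notice ⊃ hold_position), contraposes to O(¬hold_position ⊃ serve_notice); with O(¬hold_position) we get O(serve_notice).
From O(serve_notice) and premise 10, O(serve_notice ⊃ raise_flag), we obtain O(raise_flag).
So O(raise_flag) holds — raise_flag is obligatory. None of the other listed options is made obligatory by any chain of premises.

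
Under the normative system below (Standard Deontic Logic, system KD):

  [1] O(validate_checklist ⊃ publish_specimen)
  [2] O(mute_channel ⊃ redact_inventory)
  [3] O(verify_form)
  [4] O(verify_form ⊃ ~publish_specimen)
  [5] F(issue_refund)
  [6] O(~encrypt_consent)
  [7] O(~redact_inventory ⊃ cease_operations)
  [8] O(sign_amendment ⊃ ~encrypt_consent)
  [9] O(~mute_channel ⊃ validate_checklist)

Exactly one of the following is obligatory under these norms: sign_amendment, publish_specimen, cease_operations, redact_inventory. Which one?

redact_inventory

From premise 3 we have O(verify_form).
From O(verify_form) and premise 4, O(verify_form ⊃ ~publish_specimen), we obtain O(~publish_specimen).
The contrapositive of premise 1 (O(validate_checklist ⊃ publish_specimen)) is O(~publish_specimen ⊃ ~validate_checklist), and O(~publish_specimen) is already established, so O(~validate_checklist).
The contrapositive of premise 9 (O(~mute_channel ⊃ validate_checklist)) is O(~validate_checklist ⊃ mute_channel), and O(~validate_checklist) is already established, so O(mute_channel).
From O(mute_channel) and premise 2, O(mute_channel ⊃ redact_inventory), we obtain O(redact_inventory).
So O(redact_inventory) holds — redact_inventory is obligatory. None of the other listed options is made obligatory by any chain of premises.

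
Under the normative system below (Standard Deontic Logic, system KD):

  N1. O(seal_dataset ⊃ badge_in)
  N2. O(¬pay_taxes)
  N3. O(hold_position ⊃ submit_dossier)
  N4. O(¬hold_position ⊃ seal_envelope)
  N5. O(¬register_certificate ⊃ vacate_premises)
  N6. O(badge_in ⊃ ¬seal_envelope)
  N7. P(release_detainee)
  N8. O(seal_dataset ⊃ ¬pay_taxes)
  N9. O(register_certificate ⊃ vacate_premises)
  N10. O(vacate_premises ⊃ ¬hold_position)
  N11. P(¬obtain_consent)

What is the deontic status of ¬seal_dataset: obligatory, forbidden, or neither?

Premises 5 and 9 are O(¬register_certificate ⊃ vacate_premises) and O(register_certificate ⊃ vacate_premises); every ideal world satisfies ¬register_certificate or register_certificate, so in either case vacate_premises holds — hence O(vacate_premises).
From O(vacate_premises) and premise 10, O(vacate_premises ⊃ ¬hold_position), we obtain O(¬hold_position).
Applying K to premise 4 (O(¬hold_position ⊃ seal_envelope)) and O(¬hold_position) yields O(seal_envelope).
Premise 6 is O(badge_in ⊃ ¬seal_envelope); contrapositively O(seal_envelope ⊃ ¬badge_in). Since O(seal_envelope) holds, K gives O(¬badge_in).
The contrapositive of premise 1 (O(seal_dataset ⊃ badge_in)) is O(¬badge_in ⊃ ¬seal_dataset), and O(¬badge_in) is already established, so O(¬seal_dataset).
Premises 2, 3, 7, 8, 11 do not contribute to this derivation.
Hence ¬seal_dataset is obligatory.

Obligatory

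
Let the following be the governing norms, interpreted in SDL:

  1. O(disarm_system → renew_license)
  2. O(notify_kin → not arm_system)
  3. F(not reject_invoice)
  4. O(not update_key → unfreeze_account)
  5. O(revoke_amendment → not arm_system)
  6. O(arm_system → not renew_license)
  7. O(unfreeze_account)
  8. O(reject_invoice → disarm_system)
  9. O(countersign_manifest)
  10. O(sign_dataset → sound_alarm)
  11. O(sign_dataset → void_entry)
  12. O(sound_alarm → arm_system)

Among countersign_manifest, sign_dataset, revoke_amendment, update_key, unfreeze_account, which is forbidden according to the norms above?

sign_dataset

Premise 3 is F(not reject_invoice), i.e. O(reject_invoice).
Premise 8 is O(reject_invoice → disarm_system); since O(reject_invoice), deontic closure gives O(disarm_system).
Premise 1 is O(disarm_system → renew_license); since O(disarm_system), deontic closure gives O(renew_license).
Premise 6, O(arm_system → not renew_license), contraposes to O(renew_license → not arm_system); with O(renew_license) we get O(not arm_system).
Premise 12, O(sound_alarm → arm_system), contraposes to O(not arm_system → not sound_alarm); with O(not arm_system) we get O(not sound_alarm).
The contrapositive of premise 10 (O(sign_dataset → sound_alarm)) is O(not sound_alarm → not sign_dataset), and O(not sound_alarm) is already established, so O(not sign_dataset).
So O(not sign_dataset) holds, i.e. sign_dataset is forbidden. None of the other listed options is forbidden under the premises.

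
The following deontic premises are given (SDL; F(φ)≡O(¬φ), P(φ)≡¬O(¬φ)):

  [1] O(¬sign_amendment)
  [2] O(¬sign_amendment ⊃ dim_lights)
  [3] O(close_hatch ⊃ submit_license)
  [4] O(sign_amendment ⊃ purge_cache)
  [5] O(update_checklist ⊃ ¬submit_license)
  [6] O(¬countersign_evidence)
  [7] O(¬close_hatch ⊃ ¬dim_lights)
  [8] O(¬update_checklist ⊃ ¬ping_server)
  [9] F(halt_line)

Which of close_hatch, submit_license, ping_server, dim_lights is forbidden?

ping_server

Premise 1 states O(¬sign_amendment) outright.
From O(¬sign_amendment) and premise 2, O(¬sign_amendment ⊃ dim_lights), we obtain O(dim_lights).
Premise 7 is O(¬close_hatch ⊃ ¬dim_lights); contrapositively O(dim_lights ⊃ close_hatch). Since O(dim_lights) holds, K gives O(close_hatch).
Premise 3 is O(close_hatch ⊃ submit_license); since O(close_hatch), deontic closure gives O(submit_license).
Premise 5, O(update_checklist ⊃ ¬submit_license), contraposes to O(submit_license ⊃ ¬update_checklist); with O(submit_license) we get O(¬update_checklist).
From O(¬update_checklist) and premise 8, O(¬update_checklist ⊃ ¬ping_server), we obtain O(¬ping_server).
So O(¬ping_server) holds, i.e. ping_server is forbidden. None of the other listed options is forbidden under the premises.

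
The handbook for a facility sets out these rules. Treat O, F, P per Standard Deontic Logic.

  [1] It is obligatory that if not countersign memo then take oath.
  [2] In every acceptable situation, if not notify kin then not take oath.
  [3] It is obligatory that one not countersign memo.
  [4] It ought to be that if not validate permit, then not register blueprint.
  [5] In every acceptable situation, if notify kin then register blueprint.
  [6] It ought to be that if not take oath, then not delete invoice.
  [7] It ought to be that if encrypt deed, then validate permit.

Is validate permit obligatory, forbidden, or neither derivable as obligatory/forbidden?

Obligatory

From premise 3 we have O(¬countersign_memo).
With premise 1, O(¬countersign_memo → take_oath), the K-axiom yields O(take_oath).
Premise 2 is O(¬notify_kin → ¬take_oath); contrapositively O(take_oath → notify_kin). Since O(take_oath) holds, K gives O(notify_kin).
From O(notify_kin) and premise 5, O(notify_kin → register_blueprint), we obtain O(register_blueprint).
The contrapositive of premise 4 (O(¬validate_permit → ¬register_blueprint)) is O(register_blueprint → validate_permit), and O(register_blueprint) is already established, so O(validate_permit).
Premises 6, 7 do not contribute to this derivation.
Hence validate_permit is obligatory.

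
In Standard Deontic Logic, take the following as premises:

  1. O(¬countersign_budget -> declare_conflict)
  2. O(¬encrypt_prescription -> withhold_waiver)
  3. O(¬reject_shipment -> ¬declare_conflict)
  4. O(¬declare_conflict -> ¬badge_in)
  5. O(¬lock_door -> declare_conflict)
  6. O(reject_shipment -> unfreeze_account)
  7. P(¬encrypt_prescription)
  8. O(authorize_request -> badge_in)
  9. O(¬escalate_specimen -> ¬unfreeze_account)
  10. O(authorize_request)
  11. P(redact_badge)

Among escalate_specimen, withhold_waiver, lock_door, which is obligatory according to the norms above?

escalate_specimen

Premise 10 states O(authorize_request) outright.
With premise 8, O(authorize_request -> badge_in), the K-axiom yields O(badge_in).
Premise 4 is O(¬declare_conflict -> ¬badge_in); contrapositively O(badge_in -> declare_conflict). Since O(badge_in) holds, K gives O(declare_conflict).
The contrapositive of premise 3 (O(¬reject_shipment -> ¬declare_conflict)) is O(declare_conflict -> reject_shipment), and O(declare_conflict) is already established, so O(reject_shipment).
With premise 6, O(reject_shipment -> unfreeze_account), the K-axiom yields O(unfreeze_account).
Premise 9 is O(¬escalate_specimen -> ¬unfreeze_account); contrapositively O(unfreeze_account -> escalate_specimen). Since O(unfreeze_account) holds, K gives O(escalate_specimen).
So O(escalate_specimen) holds — escalate_specimen is obligatory. None of the other listed options is made obligatory by any chain of premises.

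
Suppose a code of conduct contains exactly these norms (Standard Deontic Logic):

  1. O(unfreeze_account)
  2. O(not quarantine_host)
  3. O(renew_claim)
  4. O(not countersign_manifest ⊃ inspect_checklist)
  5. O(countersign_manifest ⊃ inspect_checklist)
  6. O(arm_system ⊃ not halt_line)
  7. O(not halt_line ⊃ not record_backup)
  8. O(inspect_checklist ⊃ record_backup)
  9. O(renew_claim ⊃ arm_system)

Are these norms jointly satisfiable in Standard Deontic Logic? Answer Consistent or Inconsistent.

Inconsistent

Premises 4 and 5 cover both cases: O(not countersign_manifest ⊃ inspect_checklist) and O(countersign_manifest ⊃ inspect_checklist). Since not countersign_manifest ∨ countersign_manifest is a tautology, O(inspect_checklist) follows.
With premise 8, O(inspect_checklist ⊃ record_backup), the K-axiom yields O(record_backup).
Premise 7, O(not halt_line ⊃ not record_backup), contraposes to O(record_backup ⊃ halt_line); with O(record_backup) we get O(halt_line).
The contrapositive of premise 6 (O(arm_system ⊃ not halt_line)) is O(halt_line ⊃ not arm_system), and O(halt_line) is already established, so O(not arm_system).
The contrapositive of premise 9 (O(renew_claim ⊃ arm_system)) is O(not arm_system ⊃ not renew_claim), and O(not arm_system) is already established, so O(not renew_claim).
But premise 3 directly asserts O(renew_claim).
We now have both O(not renew_claim) and O(renew_claim) — renew_claim is simultaneously obligatory and forbidden, violating the D-axiom.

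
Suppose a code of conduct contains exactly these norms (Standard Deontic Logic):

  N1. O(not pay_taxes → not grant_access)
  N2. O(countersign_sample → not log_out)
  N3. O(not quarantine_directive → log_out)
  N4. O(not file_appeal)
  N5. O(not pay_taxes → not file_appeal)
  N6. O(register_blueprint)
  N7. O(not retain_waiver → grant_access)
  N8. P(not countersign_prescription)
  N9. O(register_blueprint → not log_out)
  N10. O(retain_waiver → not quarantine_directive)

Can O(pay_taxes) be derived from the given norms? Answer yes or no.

Yes

Premise 6 gives O(register_blueprint).
With premise 9, O(register_blueprint → not log_out), the K-axiom yields O(not log_out).
Premise 3, O(not quarantine_directive → log_out), contraposes to O(not log_out → quarantine_directive); with O(not log_out) we get O(quarantine_directive).
Premise 10, O(retain_waiver → not quarantine_directive), contraposes to O(quarantine_directive → not retain_waiver); with O(quarantine_directive) we get O(not retain_waiver).
Premise 7 is O(not retain_waiver → grant_access); since O(not retain_waiver), deontic closure gives O(grant_access).
Premise 1, O(not pay_taxes → not grant_access), contraposes to O(grant_access → pay_taxes); with O(grant_access) we get O(pay_taxes).
Premises 2, 4, 5, 8 do not contribute to this derivation.
So O(pay_taxes) follows.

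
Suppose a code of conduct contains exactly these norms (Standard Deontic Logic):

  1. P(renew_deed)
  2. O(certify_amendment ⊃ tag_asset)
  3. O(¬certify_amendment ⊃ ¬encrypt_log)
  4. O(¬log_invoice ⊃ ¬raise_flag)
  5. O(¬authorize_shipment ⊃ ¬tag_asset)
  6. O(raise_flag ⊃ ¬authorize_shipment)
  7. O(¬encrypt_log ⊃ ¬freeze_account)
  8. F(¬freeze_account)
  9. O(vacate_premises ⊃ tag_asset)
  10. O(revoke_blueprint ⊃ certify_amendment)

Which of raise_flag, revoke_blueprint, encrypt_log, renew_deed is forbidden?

raise_flag

Premise 8 is F(¬freeze_account), i.e. O(freeze_account).
Premise 7 is O(¬encrypt_log ⊃ ¬freeze_account); contrapositively O(freeze_account ⊃ encrypt_log). Since O(freeze_account) holds, K gives O(encrypt_log).
The contrapositive of premise 3 (O(¬certify_amendment ⊃ ¬encrypt_log)) is O(encrypt_log ⊃ certify_amendment), and O(encrypt_log) is already established, so O(certify_amendment).
Applying K to premise 2 (O(certify_amendment ⊃ tag_asset)) and O(certify_amendment) yields O(tag_asset).
The contrapositive of premise 5 (O(¬authorize_shipment ⊃ ¬tag_asset)) is O(tag_asset ⊃ authorize_shipment), and O(tag_asset) is already established, so O(authorize_shipment).
Premise 6, O(raise_flag ⊃ ¬authorize_shipment), contraposes to O(authorize_shipment ⊃ ¬raise_flag); with O(authorize_shipment) we get O(¬raise_flag).
So O(¬raise_flag) holds, i.e. raise_flag is forbidden. None of the other listed options is forbidden under the premises.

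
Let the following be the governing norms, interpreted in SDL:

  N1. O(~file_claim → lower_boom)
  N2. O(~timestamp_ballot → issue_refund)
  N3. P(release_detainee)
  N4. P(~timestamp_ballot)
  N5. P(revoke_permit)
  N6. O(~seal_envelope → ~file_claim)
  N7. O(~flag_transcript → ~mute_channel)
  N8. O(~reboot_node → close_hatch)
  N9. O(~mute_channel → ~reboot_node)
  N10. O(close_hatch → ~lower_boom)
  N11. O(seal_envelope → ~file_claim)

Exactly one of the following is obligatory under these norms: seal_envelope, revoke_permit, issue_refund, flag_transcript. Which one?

By case analysis on seal_envelope: premise 11 gives O(seal_envelope → ~file_claim) and premise 6 gives O(~seal_envelope → ~file_claim), so O(~file_claim) either way.
Applying K to premise 1 (O(~file_claim → lower_boom)) and O(~file_claim) yields O(lower_boom).
The contrapositive of premise 10 (O(close_hatch → ~lower_boom)) is O(lower_boom → ~close_hatch), and O(lower_boom) is already established, so O(~close_hatch).
Premise 8, O(~reboot_node → close_hatch), contraposes to O(~close_hatch → reboot_node); with O(~close_hatch) we get O(reboot_node).
Premise 9, O(~mute_channel → ~reboot_node), contraposes to O(reboot_node → mute_channel); with O(reboot_node) we get O(mute_channel).
The contrapositive of premise 7 (O(~flag_transcript → ~mute_channel)) is O(mute_channel → flag_transcript), and O(mute_channel) is already established, so O(flag_transcript).
So O(flag_transcript) holds — flag_transcript is obligatory. None of the other listed options is made obligatory by any chain of premises.

flag_transcript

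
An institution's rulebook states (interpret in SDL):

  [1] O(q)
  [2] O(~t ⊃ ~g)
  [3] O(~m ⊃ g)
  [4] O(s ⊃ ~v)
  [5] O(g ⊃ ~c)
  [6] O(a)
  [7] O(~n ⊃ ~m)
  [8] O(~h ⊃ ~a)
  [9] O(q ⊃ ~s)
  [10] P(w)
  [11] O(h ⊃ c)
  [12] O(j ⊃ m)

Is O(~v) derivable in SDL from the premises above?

Premise 4 is O(s ⊃ ~v), but O(s) is not derivable from the premises, so it does not yield O(~v).
No other premise forces O(~v). An ideal world satisfying every premise can still have ~v false, so O(~v) is not derivable.

No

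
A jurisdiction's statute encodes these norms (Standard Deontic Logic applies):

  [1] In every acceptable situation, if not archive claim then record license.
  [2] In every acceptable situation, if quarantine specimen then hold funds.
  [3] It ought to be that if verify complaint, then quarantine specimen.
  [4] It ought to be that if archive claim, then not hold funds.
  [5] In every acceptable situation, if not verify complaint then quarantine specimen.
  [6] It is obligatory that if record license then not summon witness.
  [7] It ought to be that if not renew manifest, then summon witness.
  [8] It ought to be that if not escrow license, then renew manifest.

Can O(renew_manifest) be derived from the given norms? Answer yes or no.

Premises 5 and 3 are O(¬verify_complaint → quarantine_specimen) and O(verify_complaint → quarantine_specimen); every ideal world satisfies ¬verify_complaint or verify_complaint, so in either case quarantine_specimen holds — hence O(quarantine_specimen).
Applying K to premise 2 (O(quarantine_specimen → hold_funds)) and O(quarantine_specimen) yields O(hold_funds).
Premise 4 is O(archive_claim → ¬hold_funds); contrapositively O(hold_funds → ¬archive_claim). Since O(hold_funds) holds, K gives O(¬archive_claim).
From O(¬archive_claim) and premise 1, O(¬archive_claim → record_license), we obtain O(record_license).
From O(record_license) and premise 6, O(record_license → ¬summon_witness), we obtain O(¬summon_witness).
Premise 7, O(¬renew_manifest → summon_witness), contraposes to O(¬summon_witness → renew_manifest); with O(¬summon_witness) we get O(renew_manifest).
Premise 8 does not contribute to this derivation.
So O(renew_manifest) follows.

Yes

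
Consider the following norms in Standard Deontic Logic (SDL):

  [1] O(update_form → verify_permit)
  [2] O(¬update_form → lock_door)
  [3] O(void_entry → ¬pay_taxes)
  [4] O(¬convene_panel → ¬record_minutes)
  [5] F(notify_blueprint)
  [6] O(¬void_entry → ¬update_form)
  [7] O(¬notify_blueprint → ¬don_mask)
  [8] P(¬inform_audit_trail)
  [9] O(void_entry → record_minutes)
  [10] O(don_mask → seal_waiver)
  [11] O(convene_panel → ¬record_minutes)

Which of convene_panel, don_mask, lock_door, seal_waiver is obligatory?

lock_door

Premises 4 and 11 are O(¬convene_panel → ¬record_minutes) and O(convene_panel → ¬record_minutes); every ideal world satisfies ¬convene_panel or convene_panel, so in either case ¬record_minutes holds — hence O(¬record_minutes).
Premise 9 is O(void_entry → record_minutes); contrapositively O(¬record_minutes → ¬void_entry). Since O(¬record_minutes) holds, K gives O(¬void_entry).
With premise 6, O(¬void_entry → ¬update_form), the K-axiom yields O(¬update_form).
Applying K to premise 2 (O(¬update_form → lock_door)) and O(¬update_form) yields O(lock_door).
So O(lock_door) holds — lock_door is obligatory. None of the other listed options is made obligatory by any chain of premises.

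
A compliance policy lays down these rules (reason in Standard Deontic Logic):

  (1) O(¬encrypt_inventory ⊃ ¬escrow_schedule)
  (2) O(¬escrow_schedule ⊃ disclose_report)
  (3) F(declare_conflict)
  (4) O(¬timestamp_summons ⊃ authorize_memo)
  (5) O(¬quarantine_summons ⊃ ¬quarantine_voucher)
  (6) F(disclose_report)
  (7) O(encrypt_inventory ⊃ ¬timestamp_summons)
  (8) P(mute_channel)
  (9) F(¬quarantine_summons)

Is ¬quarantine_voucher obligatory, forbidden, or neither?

Premise 5 is O(¬quarantine_summons ⊃ ¬quarantine_voucher), but O(¬quarantine_summons) is not derivable from the premises, so it does not yield O(¬quarantine_voucher).
No premise or chain of K-axiom applications forces O(¬quarantine_voucher), and none forces O(quarantine_voucher). So ¬quarantine_voucher is neither obligatory nor forbidden under these norms.

Neither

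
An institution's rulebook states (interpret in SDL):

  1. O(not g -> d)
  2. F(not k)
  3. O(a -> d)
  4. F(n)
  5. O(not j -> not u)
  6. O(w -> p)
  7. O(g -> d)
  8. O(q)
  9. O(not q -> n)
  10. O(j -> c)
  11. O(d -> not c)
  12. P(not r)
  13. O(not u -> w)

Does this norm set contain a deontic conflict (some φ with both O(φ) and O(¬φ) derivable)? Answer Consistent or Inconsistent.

Consistent

Premise 9 is O(not q -> n), but O(not q) is not derivable from the premises, so it does not yield O(n).
So O(n) is not derivable, and the apparent clash with O(not n) does not arise.
A world satisfying every obligation exists (e.g. a=false, c=false, d=true, g=false, j=false, k=true, n=false, p=true, q=true, r=false, u=false, w=true); no atom is both obligatory and forbidden, so the set is consistent.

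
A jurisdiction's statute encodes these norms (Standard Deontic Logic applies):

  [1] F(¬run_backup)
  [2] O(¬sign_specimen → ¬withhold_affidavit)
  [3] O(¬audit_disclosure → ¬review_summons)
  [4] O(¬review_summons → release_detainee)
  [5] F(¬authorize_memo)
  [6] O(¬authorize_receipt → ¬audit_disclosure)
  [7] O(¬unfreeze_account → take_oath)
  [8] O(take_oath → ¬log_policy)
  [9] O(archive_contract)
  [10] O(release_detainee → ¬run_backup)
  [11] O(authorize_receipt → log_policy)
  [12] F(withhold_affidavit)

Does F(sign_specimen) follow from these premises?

Premise 2 is O(¬sign_specimen → ¬withhold_affidavit); even if O(¬withhold_affidavit) held, inferring O(¬sign_specimen) would be affirming the consequent — invalid.
No other premise forces O(¬sign_specimen). An ideal world satisfying every premise can still have sign_specimen true, so F(sign_specimen) is not derivable.

No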